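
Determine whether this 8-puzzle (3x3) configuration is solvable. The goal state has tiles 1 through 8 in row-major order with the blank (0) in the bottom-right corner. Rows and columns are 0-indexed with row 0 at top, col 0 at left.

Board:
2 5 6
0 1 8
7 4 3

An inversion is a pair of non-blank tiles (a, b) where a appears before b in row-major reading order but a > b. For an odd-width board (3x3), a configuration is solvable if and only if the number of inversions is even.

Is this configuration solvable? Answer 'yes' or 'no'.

Inversions (pairs i<j in row-major order where tile[i] > tile[j] > 0): 13
13 is odd, so the puzzle is not solvable.

Answer: no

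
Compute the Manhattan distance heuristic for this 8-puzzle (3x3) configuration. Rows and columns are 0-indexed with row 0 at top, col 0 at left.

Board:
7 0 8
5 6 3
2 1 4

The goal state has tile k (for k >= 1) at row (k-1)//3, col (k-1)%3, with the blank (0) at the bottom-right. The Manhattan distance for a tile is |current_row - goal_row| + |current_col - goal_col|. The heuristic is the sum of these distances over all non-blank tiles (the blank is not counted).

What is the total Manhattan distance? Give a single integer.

Answer: 17

Derivation:
Tile 7: at (0,0), goal (2,0), distance |0-2|+|0-0| = 2
Tile 8: at (0,2), goal (2,1), distance |0-2|+|2-1| = 3
Tile 5: at (1,0), goal (1,1), distance |1-1|+|0-1| = 1
Tile 6: at (1,1), goal (1,2), distance |1-1|+|1-2| = 1
Tile 3: at (1,2), goal (0,2), distance |1-0|+|2-2| = 1
Tile 2: at (2,0), goal (0,1), distance |2-0|+|0-1| = 3
Tile 1: at (2,1), goal (0,0), distance |2-0|+|1-0| = 3
Tile 4: at (2,2), goal (1,0), distance |2-1|+|2-0| = 3
Sum: 2 + 3 + 1 + 1 + 1 + 3 + 3 + 3 = 17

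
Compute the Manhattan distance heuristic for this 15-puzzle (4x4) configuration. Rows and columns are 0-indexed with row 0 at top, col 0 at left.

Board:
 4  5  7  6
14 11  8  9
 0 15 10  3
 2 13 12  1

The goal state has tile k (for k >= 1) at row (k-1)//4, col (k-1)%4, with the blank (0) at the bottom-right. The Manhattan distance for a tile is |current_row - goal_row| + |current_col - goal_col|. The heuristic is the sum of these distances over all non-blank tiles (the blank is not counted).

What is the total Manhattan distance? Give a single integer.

Answer: 38

Derivation:
Tile 4: at (0,0), goal (0,3), distance |0-0|+|0-3| = 3
Tile 5: at (0,1), goal (1,0), distance |0-1|+|1-0| = 2
Tile 7: at (0,2), goal (1,2), distance |0-1|+|2-2| = 1
Tile 6: at (0,3), goal (1,1), distance |0-1|+|3-1| = 3
Tile 14: at (1,0), goal (3,1), distance |1-3|+|0-1| = 3
Tile 11: at (1,1), goal (2,2), distance |1-2|+|1-2| = 2
Tile 8: at (1,2), goal (1,3), distance |1-1|+|2-3| = 1
Tile 9: at (1,3), goal (2,0), distance |1-2|+|3-0| = 4
Tile 15: at (2,1), goal (3,2), distance |2-3|+|1-2| = 2
Tile 10: at (2,2), goal (2,1), distance |2-2|+|2-1| = 1
Tile 3: at (2,3), goal (0,2), distance |2-0|+|3-2| = 3
Tile 2: at (3,0), goal (0,1), distance |3-0|+|0-1| = 4
Tile 13: at (3,1), goal (3,0), distance |3-3|+|1-0| = 1
Tile 12: at (3,2), goal (2,3), distance |3-2|+|2-3| = 2
Tile 1: at (3,3), goal (0,0), distance |3-0|+|3-0| = 6
Sum: 3 + 2 + 1 + 3 + 3 + 2 + 1 + 4 + 2 + 1 + 3 + 4 + 1 + 2 + 6 = 38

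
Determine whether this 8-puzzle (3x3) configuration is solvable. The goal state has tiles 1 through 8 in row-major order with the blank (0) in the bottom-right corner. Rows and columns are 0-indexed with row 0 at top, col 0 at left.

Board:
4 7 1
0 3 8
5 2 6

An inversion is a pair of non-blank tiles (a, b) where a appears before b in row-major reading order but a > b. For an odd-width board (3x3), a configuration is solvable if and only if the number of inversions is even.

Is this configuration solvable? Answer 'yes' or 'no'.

Inversions (pairs i<j in row-major order where tile[i] > tile[j] > 0): 13
13 is odd, so the puzzle is not solvable.

Answer: no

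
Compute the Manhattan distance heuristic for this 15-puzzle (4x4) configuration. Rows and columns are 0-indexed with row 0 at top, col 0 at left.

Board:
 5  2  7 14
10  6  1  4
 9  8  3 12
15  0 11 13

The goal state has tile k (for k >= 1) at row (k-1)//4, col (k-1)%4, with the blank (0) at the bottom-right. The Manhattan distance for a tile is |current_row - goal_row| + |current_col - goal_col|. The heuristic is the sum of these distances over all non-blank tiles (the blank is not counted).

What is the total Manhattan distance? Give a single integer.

Answer: 24

Derivation:
Tile 5: (0,0)->(1,0) = 1
Tile 2: (0,1)->(0,1) = 0
Tile 7: (0,2)->(1,2) = 1
Tile 14: (0,3)->(3,1) = 5
Tile 10: (1,0)->(2,1) = 2
Tile 6: (1,1)->(1,1) = 0
Tile 1: (1,2)->(0,0) = 3
Tile 4: (1,3)->(0,3) = 1
Tile 9: (2,0)->(2,0) = 0
Tile 8: (2,1)->(1,3) = 3
Tile 3: (2,2)->(0,2) = 2
Tile 12: (2,3)->(2,3) = 0
Tile 15: (3,0)->(3,2) = 2
Tile 11: (3,2)->(2,2) = 1
Tile 13: (3,3)->(3,0) = 3
Sum: 1 + 0 + 1 + 5 + 2 + 0 + 3 + 1 + 0 + 3 + 2 + 0 + 2 + 1 + 3 = 24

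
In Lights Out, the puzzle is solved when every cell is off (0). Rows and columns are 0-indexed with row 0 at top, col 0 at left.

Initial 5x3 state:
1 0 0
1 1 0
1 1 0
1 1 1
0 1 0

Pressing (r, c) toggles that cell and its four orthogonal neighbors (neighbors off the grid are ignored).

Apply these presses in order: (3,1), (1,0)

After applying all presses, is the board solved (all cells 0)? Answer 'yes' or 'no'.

Answer: yes

Derivation:
After press 1 at (3,1):
1 0 0
1 1 0
1 0 0
0 0 0
0 0 0

After press 2 at (1,0):
0 0 0
0 0 0
0 0 0
0 0 0
0 0 0

Lights still on: 0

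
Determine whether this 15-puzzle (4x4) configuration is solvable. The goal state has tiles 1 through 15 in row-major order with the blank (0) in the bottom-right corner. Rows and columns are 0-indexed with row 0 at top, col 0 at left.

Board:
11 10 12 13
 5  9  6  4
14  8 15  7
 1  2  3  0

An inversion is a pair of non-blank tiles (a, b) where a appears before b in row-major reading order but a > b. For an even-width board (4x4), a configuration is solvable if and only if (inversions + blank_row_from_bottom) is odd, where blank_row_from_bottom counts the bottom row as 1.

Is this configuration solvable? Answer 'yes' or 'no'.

Answer: no

Derivation:
Inversions: 71
Blank is in row 3 (0-indexed from top), which is row 1 counting from the bottom (bottom = 1).
71 + 1 = 72, which is even, so the puzzle is not solvable.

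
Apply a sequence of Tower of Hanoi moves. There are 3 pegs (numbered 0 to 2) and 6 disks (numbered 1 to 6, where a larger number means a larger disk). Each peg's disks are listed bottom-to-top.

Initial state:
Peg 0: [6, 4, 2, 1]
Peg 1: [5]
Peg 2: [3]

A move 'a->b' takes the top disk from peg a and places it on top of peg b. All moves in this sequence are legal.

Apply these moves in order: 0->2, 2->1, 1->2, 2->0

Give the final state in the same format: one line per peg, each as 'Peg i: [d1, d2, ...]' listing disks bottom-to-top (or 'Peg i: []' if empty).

After move 1 (0->2):
Peg 0: [6, 4, 2]
Peg 1: [5]
Peg 2: [3, 1]

After move 2 (2->1):
Peg 0: [6, 4, 2]
Peg 1: [5, 1]
Peg 2: [3]

After move 3 (1->2):
Peg 0: [6, 4, 2]
Peg 1: [5]
Peg 2: [3, 1]

After move 4 (2->0):
Peg 0: [6, 4, 2, 1]
Peg 1: [5]
Peg 2: [3]

Answer: Peg 0: [6, 4, 2, 1]
Peg 1: [5]
Peg 2: [3]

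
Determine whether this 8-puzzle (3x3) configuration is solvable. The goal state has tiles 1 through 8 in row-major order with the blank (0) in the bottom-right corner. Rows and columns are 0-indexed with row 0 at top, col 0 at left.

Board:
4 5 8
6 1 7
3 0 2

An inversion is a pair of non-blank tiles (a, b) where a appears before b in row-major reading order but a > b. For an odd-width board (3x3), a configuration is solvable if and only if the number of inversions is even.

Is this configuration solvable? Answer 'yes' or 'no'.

Answer: no

Derivation:
Inversions (pairs i<j in row-major order where tile[i] > tile[j] > 0): 17
17 is odd, so the puzzle is not solvable.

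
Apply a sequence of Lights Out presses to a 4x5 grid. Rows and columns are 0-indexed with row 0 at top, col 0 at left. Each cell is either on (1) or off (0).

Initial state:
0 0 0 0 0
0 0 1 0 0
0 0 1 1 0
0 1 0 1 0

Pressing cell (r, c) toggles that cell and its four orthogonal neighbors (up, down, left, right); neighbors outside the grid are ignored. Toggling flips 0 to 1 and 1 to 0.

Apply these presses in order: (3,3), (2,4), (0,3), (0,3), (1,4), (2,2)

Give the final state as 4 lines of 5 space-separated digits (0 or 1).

After press 1 at (3,3):
0 0 0 0 0
0 0 1 0 0
0 0 1 0 0
0 1 1 0 1

After press 2 at (2,4):
0 0 0 0 0
0 0 1 0 1
0 0 1 1 1
0 1 1 0 0

After press 3 at (0,3):
0 0 1 1 1
0 0 1 1 1
0 0 1 1 1
0 1 1 0 0

After press 4 at (0,3):
0 0 0 0 0
0 0 1 0 1
0 0 1 1 1
0 1 1 0 0

After press 5 at (1,4):
0 0 0 0 1
0 0 1 1 0
0 0 1 1 0
0 1 1 0 0

After press 6 at (2,2):
0 0 0 0 1
0 0 0 1 0
0 1 0 0 0
0 1 0 0 0

Answer: 0 0 0 0 1
0 0 0 1 0
0 1 0 0 0
0 1 0 0 0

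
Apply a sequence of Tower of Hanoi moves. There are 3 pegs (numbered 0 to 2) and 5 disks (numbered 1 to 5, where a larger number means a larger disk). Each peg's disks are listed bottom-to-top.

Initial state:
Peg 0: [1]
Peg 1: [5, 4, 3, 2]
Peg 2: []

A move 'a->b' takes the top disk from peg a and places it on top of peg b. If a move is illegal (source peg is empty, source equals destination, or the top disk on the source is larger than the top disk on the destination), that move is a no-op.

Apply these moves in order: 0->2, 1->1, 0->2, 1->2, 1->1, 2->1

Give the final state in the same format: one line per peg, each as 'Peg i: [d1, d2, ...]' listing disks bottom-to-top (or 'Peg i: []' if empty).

Answer: Peg 0: []
Peg 1: [5, 4, 3, 2, 1]
Peg 2: []

Derivation:
After move 1 (0->2):
Peg 0: []
Peg 1: [5, 4, 3, 2]
Peg 2: [1]

After move 2 (1->1):
Peg 0: []
Peg 1: [5, 4, 3, 2]
Peg 2: [1]

After move 3 (0->2):
Peg 0: []
Peg 1: [5, 4, 3, 2]
Peg 2: [1]

After move 4 (1->2):
Peg 0: []
Peg 1: [5, 4, 3, 2]
Peg 2: [1]

After move 5 (1->1):
Peg 0: []
Peg 1: [5, 4, 3, 2]
Peg 2: [1]

After move 6 (2->1):
Peg 0: []
Peg 1: [5, 4, 3, 2, 1]
Peg 2: []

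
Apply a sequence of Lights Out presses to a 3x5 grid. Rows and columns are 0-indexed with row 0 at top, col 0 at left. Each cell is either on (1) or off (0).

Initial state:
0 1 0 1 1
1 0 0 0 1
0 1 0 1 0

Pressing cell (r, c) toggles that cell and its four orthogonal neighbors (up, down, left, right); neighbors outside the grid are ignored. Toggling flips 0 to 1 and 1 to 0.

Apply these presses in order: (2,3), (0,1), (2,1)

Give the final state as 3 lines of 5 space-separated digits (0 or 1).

After press 1 at (2,3):
0 1 0 1 1
1 0 0 1 1
0 1 1 0 1

After press 2 at (0,1):
1 0 1 1 1
1 1 0 1 1
0 1 1 0 1

After press 3 at (2,1):
1 0 1 1 1
1 0 0 1 1
1 0 0 0 1

Answer: 1 0 1 1 1
1 0 0 1 1
1 0 0 0 1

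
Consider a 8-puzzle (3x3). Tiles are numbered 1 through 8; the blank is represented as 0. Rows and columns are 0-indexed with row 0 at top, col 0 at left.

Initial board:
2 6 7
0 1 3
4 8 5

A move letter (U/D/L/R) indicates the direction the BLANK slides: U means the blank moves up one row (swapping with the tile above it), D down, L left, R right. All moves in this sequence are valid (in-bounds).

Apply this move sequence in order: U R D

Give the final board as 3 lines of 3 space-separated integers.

Answer: 6 1 7
2 0 3
4 8 5

Derivation:
After move 1 (U):
0 6 7
2 1 3
4 8 5

After move 2 (R):
6 0 7
2 1 3
4 8 5

After move 3 (D):
6 1 7
2 0 3
4 8 5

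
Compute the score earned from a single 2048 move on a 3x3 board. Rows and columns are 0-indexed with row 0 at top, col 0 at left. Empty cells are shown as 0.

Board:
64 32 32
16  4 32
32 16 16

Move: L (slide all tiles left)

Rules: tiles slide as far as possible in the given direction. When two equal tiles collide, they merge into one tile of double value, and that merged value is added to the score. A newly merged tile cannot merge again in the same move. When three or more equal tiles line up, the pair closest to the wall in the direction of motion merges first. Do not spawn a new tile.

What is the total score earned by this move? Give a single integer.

Slide left:
row 0: [64, 32, 32] -> [64, 64, 0]  score +64 (running 64)
row 1: [16, 4, 32] -> [16, 4, 32]  score +0 (running 64)
row 2: [32, 16, 16] -> [32, 32, 0]  score +32 (running 96)
Board after move:
64 64  0
16  4 32
32 32  0

Answer: 96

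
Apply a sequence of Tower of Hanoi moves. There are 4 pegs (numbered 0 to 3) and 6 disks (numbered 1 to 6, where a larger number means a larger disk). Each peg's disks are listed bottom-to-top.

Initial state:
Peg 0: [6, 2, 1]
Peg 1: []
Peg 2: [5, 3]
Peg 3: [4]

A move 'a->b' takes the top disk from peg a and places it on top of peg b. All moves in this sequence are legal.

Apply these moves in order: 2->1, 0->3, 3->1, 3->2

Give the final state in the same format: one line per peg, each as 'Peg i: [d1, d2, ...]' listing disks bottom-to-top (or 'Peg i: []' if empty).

Answer: Peg 0: [6, 2]
Peg 1: [3, 1]
Peg 2: [5, 4]
Peg 3: []

Derivation:
After move 1 (2->1):
Peg 0: [6, 2, 1]
Peg 1: [3]
Peg 2: [5]
Peg 3: [4]

After move 2 (0->3):
Peg 0: [6, 2]
Peg 1: [3]
Peg 2: [5]
Peg 3: [4, 1]

After move 3 (3->1):
Peg 0: [6, 2]
Peg 1: [3, 1]
Peg 2: [5]
Peg 3: [4]

After move 4 (3->2):
Peg 0: [6, 2]
Peg 1: [3, 1]
Peg 2: [5, 4]
Peg 3: []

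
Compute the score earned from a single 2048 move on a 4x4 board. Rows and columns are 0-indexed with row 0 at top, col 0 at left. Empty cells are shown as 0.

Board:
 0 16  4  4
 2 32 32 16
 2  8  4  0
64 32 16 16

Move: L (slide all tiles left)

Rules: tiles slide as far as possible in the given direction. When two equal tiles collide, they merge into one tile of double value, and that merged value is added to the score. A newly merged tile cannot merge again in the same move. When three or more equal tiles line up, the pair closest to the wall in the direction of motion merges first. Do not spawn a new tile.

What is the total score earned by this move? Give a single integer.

Slide left:
row 0: [0, 16, 4, 4] -> [16, 8, 0, 0]  score +8 (running 8)
row 1: [2, 32, 32, 16] -> [2, 64, 16, 0]  score +64 (running 72)
row 2: [2, 8, 4, 0] -> [2, 8, 4, 0]  score +0 (running 72)
row 3: [64, 32, 16, 16] -> [64, 32, 32, 0]  score +32 (running 104)
Board after move:
16  8  0  0
 2 64 16  0
 2  8  4  0
64 32 32  0

Answer: 104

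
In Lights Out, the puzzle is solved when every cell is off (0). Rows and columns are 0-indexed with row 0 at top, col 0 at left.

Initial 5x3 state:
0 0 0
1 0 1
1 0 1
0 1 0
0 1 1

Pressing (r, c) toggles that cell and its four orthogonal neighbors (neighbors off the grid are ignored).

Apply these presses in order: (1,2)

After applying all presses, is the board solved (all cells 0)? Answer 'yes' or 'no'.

Answer: no

Derivation:
After press 1 at (1,2):
0 0 1
1 1 0
1 0 0
0 1 0
0 1 1

Lights still on: 7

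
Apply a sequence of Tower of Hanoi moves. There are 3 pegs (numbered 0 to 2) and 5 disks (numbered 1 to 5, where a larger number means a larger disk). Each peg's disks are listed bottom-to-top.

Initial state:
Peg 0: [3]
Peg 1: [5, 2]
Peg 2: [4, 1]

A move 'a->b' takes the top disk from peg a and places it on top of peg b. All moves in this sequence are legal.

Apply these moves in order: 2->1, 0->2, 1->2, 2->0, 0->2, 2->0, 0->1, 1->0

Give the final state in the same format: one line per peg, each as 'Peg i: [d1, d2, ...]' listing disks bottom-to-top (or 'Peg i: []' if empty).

After move 1 (2->1):
Peg 0: [3]
Peg 1: [5, 2, 1]
Peg 2: [4]

After move 2 (0->2):
Peg 0: []
Peg 1: [5, 2, 1]
Peg 2: [4, 3]

After move 3 (1->2):
Peg 0: []
Peg 1: [5, 2]
Peg 2: [4, 3, 1]

After move 4 (2->0):
Peg 0: [1]
Peg 1: [5, 2]
Peg 2: [4, 3]

After move 5 (0->2):
Peg 0: []
Peg 1: [5, 2]
Peg 2: [4, 3, 1]

After move 6 (2->0):
Peg 0: [1]
Peg 1: [5, 2]
Peg 2: [4, 3]

After move 7 (0->1):
Peg 0: []
Peg 1: [5, 2, 1]
Peg 2: [4, 3]

After move 8 (1->0):
Peg 0: [1]
Peg 1: [5, 2]
Peg 2: [4, 3]

Answer: Peg 0: [1]
Peg 1: [5, 2]
Peg 2: [4, 3]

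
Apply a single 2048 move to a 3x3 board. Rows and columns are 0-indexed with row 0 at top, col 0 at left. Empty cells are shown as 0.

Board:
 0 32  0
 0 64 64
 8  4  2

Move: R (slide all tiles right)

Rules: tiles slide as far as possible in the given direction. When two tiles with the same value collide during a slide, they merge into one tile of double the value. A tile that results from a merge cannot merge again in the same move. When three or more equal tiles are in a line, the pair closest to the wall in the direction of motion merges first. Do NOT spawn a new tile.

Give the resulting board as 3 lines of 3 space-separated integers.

Slide right:
row 0: [0, 32, 0] -> [0, 0, 32]
row 1: [0, 64, 64] -> [0, 0, 128]
row 2: [8, 4, 2] -> [8, 4, 2]

Answer:   0   0  32
  0   0 128
  8   4   2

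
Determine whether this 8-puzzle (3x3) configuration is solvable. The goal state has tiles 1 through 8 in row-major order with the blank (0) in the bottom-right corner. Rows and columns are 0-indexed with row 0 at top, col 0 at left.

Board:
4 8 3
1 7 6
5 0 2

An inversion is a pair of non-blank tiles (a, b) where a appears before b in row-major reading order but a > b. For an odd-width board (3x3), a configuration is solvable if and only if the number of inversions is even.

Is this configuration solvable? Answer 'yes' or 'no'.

Inversions (pairs i<j in row-major order where tile[i] > tile[j] > 0): 17
17 is odd, so the puzzle is not solvable.

Answer: no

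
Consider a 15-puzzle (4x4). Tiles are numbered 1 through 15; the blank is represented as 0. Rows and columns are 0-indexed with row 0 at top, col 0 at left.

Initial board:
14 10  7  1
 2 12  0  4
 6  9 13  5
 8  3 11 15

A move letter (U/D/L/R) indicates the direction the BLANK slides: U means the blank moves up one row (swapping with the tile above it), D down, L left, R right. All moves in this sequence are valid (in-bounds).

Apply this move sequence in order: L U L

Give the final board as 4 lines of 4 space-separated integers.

After move 1 (L):
14 10  7  1
 2  0 12  4
 6  9 13  5
 8  3 11 15

After move 2 (U):
14  0  7  1
 2 10 12  4
 6  9 13  5
 8  3 11 15

After move 3 (L):
 0 14  7  1
 2 10 12  4
 6  9 13  5
 8  3 11 15

Answer:  0 14  7  1
 2 10 12  4
 6  9 13  5
 8  3 11 15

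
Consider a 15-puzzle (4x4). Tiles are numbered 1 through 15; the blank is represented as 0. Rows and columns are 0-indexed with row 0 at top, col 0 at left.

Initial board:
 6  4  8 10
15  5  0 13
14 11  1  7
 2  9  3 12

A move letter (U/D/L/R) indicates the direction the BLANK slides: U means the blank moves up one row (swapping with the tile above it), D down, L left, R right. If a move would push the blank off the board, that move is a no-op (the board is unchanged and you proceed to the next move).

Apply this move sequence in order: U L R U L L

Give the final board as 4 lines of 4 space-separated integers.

After move 1 (U):
 6  4  0 10
15  5  8 13
14 11  1  7
 2  9  3 12

After move 2 (L):
 6  0  4 10
15  5  8 13
14 11  1  7
 2  9  3 12

After move 3 (R):
 6  4  0 10
15  5  8 13
14 11  1  7
 2  9  3 12

After move 4 (U):
 6  4  0 10
15  5  8 13
14 11  1  7
 2  9  3 12

After move 5 (L):
 6  0  4 10
15  5  8 13
14 11  1  7
 2  9  3 12

After move 6 (L):
 0  6  4 10
15  5  8 13
14 11  1  7
 2  9  3 12

Answer:  0  6  4 10
15  5  8 13
14 11  1  7
 2  9  3 12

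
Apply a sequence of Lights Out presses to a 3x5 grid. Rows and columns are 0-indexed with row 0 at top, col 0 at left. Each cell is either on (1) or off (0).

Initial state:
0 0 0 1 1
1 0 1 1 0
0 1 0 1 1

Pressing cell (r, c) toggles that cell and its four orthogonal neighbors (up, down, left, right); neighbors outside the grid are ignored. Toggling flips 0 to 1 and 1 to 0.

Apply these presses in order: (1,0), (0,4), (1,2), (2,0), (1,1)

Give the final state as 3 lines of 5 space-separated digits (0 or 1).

After press 1 at (1,0):
1 0 0 1 1
0 1 1 1 0
1 1 0 1 1

After press 2 at (0,4):
1 0 0 0 0
0 1 1 1 1
1 1 0 1 1

After press 3 at (1,2):
1 0 1 0 0
0 0 0 0 1
1 1 1 1 1

After press 4 at (2,0):
1 0 1 0 0
1 0 0 0 1
0 0 1 1 1

After press 5 at (1,1):
1 1 1 0 0
0 1 1 0 1
0 1 1 1 1

Answer: 1 1 1 0 0
0 1 1 0 1
0 1 1 1 1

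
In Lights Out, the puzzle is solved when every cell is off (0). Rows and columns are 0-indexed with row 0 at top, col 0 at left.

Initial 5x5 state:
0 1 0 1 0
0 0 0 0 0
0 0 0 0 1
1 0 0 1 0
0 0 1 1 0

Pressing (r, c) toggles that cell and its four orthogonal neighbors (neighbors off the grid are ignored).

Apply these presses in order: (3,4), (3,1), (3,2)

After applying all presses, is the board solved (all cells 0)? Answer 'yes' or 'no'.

Answer: no

Derivation:
After press 1 at (3,4):
0 1 0 1 0
0 0 0 0 0
0 0 0 0 0
1 0 0 0 1
0 0 1 1 1

After press 2 at (3,1):
0 1 0 1 0
0 0 0 0 0
0 1 0 0 0
0 1 1 0 1
0 1 1 1 1

After press 3 at (3,2):
0 1 0 1 0
0 0 0 0 0
0 1 1 0 0
0 0 0 1 1
0 1 0 1 1

Lights still on: 9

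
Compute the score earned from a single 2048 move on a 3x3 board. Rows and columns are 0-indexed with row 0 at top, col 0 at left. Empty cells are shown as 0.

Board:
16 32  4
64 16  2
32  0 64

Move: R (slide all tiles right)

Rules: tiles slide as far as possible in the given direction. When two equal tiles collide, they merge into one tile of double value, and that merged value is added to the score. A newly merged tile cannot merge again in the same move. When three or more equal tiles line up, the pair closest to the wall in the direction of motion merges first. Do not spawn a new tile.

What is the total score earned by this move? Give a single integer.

Answer: 0

Derivation:
Slide right:
row 0: [16, 32, 4] -> [16, 32, 4]  score +0 (running 0)
row 1: [64, 16, 2] -> [64, 16, 2]  score +0 (running 0)
row 2: [32, 0, 64] -> [0, 32, 64]  score +0 (running 0)
Board after move:
16 32  4
64 16  2
 0 32 64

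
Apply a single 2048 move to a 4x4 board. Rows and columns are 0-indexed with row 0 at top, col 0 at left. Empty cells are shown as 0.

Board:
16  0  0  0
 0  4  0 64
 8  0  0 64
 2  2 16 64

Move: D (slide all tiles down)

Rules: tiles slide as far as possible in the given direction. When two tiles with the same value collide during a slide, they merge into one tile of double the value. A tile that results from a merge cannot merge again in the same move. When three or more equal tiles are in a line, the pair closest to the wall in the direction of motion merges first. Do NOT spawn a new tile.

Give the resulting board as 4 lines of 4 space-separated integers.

Answer:   0   0   0   0
 16   0   0   0
  8   4   0  64
  2   2  16 128

Derivation:
Slide down:
col 0: [16, 0, 8, 2] -> [0, 16, 8, 2]
col 1: [0, 4, 0, 2] -> [0, 0, 4, 2]
col 2: [0, 0, 0, 16] -> [0, 0, 0, 16]
col 3: [0, 64, 64, 64] -> [0, 0, 64, 128]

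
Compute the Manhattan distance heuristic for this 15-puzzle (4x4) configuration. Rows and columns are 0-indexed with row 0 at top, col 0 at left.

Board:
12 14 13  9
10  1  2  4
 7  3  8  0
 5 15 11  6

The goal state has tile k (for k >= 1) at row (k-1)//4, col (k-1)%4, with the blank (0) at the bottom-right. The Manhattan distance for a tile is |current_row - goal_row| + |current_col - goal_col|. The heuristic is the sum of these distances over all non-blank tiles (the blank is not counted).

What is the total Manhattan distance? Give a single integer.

Tile 12: (0,0)->(2,3) = 5
Tile 14: (0,1)->(3,1) = 3
Tile 13: (0,2)->(3,0) = 5
Tile 9: (0,3)->(2,0) = 5
Tile 10: (1,0)->(2,1) = 2
Tile 1: (1,1)->(0,0) = 2
Tile 2: (1,2)->(0,1) = 2
Tile 4: (1,3)->(0,3) = 1
Tile 7: (2,0)->(1,2) = 3
Tile 3: (2,1)->(0,2) = 3
Tile 8: (2,2)->(1,3) = 2
Tile 5: (3,0)->(1,0) = 2
Tile 15: (3,1)->(3,2) = 1
Tile 11: (3,2)->(2,2) = 1
Tile 6: (3,3)->(1,1) = 4
Sum: 5 + 3 + 5 + 5 + 2 + 2 + 2 + 1 + 3 + 3 + 2 + 2 + 1 + 1 + 4 = 41

Answer: 41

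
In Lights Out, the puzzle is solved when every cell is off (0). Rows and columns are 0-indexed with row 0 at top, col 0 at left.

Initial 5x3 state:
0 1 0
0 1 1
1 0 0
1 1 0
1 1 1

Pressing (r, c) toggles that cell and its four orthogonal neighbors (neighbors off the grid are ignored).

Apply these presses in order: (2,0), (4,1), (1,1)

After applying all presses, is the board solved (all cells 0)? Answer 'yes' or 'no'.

After press 1 at (2,0):
0 1 0
1 1 1
0 1 0
0 1 0
1 1 1

After press 2 at (4,1):
0 1 0
1 1 1
0 1 0
0 0 0
0 0 0

After press 3 at (1,1):
0 0 0
0 0 0
0 0 0
0 0 0
0 0 0

Lights still on: 0

Answer: yes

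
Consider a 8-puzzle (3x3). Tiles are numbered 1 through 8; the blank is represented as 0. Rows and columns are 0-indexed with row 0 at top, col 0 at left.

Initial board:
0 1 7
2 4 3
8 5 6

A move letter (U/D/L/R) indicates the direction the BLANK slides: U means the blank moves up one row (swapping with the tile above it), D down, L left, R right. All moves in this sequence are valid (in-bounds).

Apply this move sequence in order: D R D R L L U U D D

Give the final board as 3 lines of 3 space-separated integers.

Answer: 2 1 7
4 5 3
0 8 6

Derivation:
After move 1 (D):
2 1 7
0 4 3
8 5 6

After move 2 (R):
2 1 7
4 0 3
8 5 6

After move 3 (D):
2 1 7
4 5 3
8 0 6

After move 4 (R):
2 1 7
4 5 3
8 6 0

After move 5 (L):
2 1 7
4 5 3
8 0 6

After move 6 (L):
2 1 7
4 5 3
0 8 6

After move 7 (U):
2 1 7
0 5 3
4 8 6

After move 8 (U):
0 1 7
2 5 3
4 8 6

After move 9 (D):
2 1 7
0 5 3
4 8 6

After move 10 (D):
2 1 7
4 5 3
0 8 6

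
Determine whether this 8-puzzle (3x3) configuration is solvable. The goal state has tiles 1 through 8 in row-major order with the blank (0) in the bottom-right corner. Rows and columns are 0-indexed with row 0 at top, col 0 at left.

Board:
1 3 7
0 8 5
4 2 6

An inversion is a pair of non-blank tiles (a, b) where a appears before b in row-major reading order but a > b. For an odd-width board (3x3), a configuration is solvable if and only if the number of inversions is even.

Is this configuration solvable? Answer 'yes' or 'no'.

Answer: yes

Derivation:
Inversions (pairs i<j in row-major order where tile[i] > tile[j] > 0): 12
12 is even, so the puzzle is solvable.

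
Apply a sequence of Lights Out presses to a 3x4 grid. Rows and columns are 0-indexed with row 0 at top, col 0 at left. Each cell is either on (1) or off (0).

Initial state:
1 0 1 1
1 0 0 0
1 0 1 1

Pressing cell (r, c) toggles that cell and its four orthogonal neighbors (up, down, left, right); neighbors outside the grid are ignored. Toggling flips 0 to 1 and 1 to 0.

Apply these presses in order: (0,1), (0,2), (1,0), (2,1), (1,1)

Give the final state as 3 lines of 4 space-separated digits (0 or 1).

Answer: 1 1 1 0
1 0 0 0
1 0 0 1

Derivation:
After press 1 at (0,1):
0 1 0 1
1 1 0 0
1 0 1 1

After press 2 at (0,2):
0 0 1 0
1 1 1 0
1 0 1 1

After press 3 at (1,0):
1 0 1 0
0 0 1 0
0 0 1 1

After press 4 at (2,1):
1 0 1 0
0 1 1 0
1 1 0 1

After press 5 at (1,1):
1 1 1 0
1 0 0 0
1 0 0 1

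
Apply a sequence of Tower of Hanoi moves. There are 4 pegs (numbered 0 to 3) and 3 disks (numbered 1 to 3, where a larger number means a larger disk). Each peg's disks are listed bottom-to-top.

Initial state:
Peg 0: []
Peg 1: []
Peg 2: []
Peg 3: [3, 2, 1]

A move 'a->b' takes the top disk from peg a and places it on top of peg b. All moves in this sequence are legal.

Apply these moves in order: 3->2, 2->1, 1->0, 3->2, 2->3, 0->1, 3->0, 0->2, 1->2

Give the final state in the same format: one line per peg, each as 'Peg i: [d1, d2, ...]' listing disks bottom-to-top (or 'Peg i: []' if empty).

Answer: Peg 0: []
Peg 1: []
Peg 2: [2, 1]
Peg 3: [3]

Derivation:
After move 1 (3->2):
Peg 0: []
Peg 1: []
Peg 2: [1]
Peg 3: [3, 2]

After move 2 (2->1):
Peg 0: []
Peg 1: [1]
Peg 2: []
Peg 3: [3, 2]

After move 3 (1->0):
Peg 0: [1]
Peg 1: []
Peg 2: []
Peg 3: [3, 2]

After move 4 (3->2):
Peg 0: [1]
Peg 1: []
Peg 2: [2]
Peg 3: [3]

After move 5 (2->3):
Peg 0: [1]
Peg 1: []
Peg 2: []
Peg 3: [3, 2]

After move 6 (0->1):
Peg 0: []
Peg 1: [1]
Peg 2: []
Peg 3: [3, 2]

After move 7 (3->0):
Peg 0: [2]
Peg 1: [1]
Peg 2: []
Peg 3: [3]

After move 8 (0->2):
Peg 0: []
Peg 1: [1]
Peg 2: [2]
Peg 3: [3]

After move 9 (1->2):
Peg 0: []
Peg 1: []
Peg 2: [2, 1]
Peg 3: [3]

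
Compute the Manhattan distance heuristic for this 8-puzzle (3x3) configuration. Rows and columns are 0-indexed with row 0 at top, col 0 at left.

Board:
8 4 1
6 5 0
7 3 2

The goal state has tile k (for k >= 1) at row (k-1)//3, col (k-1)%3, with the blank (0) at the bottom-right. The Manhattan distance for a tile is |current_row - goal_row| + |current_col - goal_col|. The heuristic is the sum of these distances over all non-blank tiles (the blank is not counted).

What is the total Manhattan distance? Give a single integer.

Tile 8: (0,0)->(2,1) = 3
Tile 4: (0,1)->(1,0) = 2
Tile 1: (0,2)->(0,0) = 2
Tile 6: (1,0)->(1,2) = 2
Tile 5: (1,1)->(1,1) = 0
Tile 7: (2,0)->(2,0) = 0
Tile 3: (2,1)->(0,2) = 3
Tile 2: (2,2)->(0,1) = 3
Sum: 3 + 2 + 2 + 2 + 0 + 0 + 3 + 3 = 15

Answer: 15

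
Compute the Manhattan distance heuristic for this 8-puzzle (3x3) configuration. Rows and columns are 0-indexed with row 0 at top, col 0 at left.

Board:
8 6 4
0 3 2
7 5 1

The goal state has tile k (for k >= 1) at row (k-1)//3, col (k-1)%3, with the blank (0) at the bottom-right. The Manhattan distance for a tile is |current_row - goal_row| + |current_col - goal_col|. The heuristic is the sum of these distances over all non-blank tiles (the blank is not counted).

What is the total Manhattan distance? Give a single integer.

Tile 8: at (0,0), goal (2,1), distance |0-2|+|0-1| = 3
Tile 6: at (0,1), goal (1,2), distance |0-1|+|1-2| = 2
Tile 4: at (0,2), goal (1,0), distance |0-1|+|2-0| = 3
Tile 3: at (1,1), goal (0,2), distance |1-0|+|1-2| = 2
Tile 2: at (1,2), goal (0,1), distance |1-0|+|2-1| = 2
Tile 7: at (2,0), goal (2,0), distance |2-2|+|0-0| = 0
Tile 5: at (2,1), goal (1,1), distance |2-1|+|1-1| = 1
Tile 1: at (2,2), goal (0,0), distance |2-0|+|2-0| = 4
Sum: 3 + 2 + 3 + 2 + 2 + 0 + 1 + 4 = 17

Answer: 17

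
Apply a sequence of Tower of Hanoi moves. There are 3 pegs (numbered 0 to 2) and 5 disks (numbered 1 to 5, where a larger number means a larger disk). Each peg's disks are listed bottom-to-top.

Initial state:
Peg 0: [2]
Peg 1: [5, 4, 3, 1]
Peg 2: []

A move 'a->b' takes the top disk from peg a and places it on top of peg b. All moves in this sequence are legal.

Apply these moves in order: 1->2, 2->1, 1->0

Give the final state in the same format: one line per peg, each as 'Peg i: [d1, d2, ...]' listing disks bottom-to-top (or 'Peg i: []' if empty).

Answer: Peg 0: [2, 1]
Peg 1: [5, 4, 3]
Peg 2: []

Derivation:
After move 1 (1->2):
Peg 0: [2]
Peg 1: [5, 4, 3]
Peg 2: [1]

After move 2 (2->1):
Peg 0: [2]
Peg 1: [5, 4, 3, 1]
Peg 2: []

After move 3 (1->0):
Peg 0: [2, 1]
Peg 1: [5, 4, 3]
Peg 2: []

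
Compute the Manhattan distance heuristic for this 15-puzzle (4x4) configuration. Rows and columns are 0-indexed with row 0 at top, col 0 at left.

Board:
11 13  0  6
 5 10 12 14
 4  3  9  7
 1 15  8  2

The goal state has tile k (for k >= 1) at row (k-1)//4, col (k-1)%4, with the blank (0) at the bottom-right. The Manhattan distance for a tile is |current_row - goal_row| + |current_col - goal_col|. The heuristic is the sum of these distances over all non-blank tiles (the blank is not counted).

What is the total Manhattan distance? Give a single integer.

Answer: 42

Derivation:
Tile 11: (0,0)->(2,2) = 4
Tile 13: (0,1)->(3,0) = 4
Tile 6: (0,3)->(1,1) = 3
Tile 5: (1,0)->(1,0) = 0
Tile 10: (1,1)->(2,1) = 1
Tile 12: (1,2)->(2,3) = 2
Tile 14: (1,3)->(3,1) = 4
Tile 4: (2,0)->(0,3) = 5
Tile 3: (2,1)->(0,2) = 3
Tile 9: (2,2)->(2,0) = 2
Tile 7: (2,3)->(1,2) = 2
Tile 1: (3,0)->(0,0) = 3
Tile 15: (3,1)->(3,2) = 1
Tile 8: (3,2)->(1,3) = 3
Tile 2: (3,3)->(0,1) = 5
Sum: 4 + 4 + 3 + 0 + 1 + 2 + 4 + 5 + 3 + 2 + 2 + 3 + 1 + 3 + 5 = 42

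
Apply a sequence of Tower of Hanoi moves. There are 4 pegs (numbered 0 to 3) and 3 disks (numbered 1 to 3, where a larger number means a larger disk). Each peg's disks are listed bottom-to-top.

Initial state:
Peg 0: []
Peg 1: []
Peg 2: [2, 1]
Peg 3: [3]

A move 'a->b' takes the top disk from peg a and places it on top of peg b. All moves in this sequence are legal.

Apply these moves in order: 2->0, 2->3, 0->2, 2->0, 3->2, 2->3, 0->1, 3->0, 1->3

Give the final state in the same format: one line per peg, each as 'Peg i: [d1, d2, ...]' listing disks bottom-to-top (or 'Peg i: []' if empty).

After move 1 (2->0):
Peg 0: [1]
Peg 1: []
Peg 2: [2]
Peg 3: [3]

After move 2 (2->3):
Peg 0: [1]
Peg 1: []
Peg 2: []
Peg 3: [3, 2]

After move 3 (0->2):
Peg 0: []
Peg 1: []
Peg 2: [1]
Peg 3: [3, 2]

After move 4 (2->0):
Peg 0: [1]
Peg 1: []
Peg 2: []
Peg 3: [3, 2]

After move 5 (3->2):
Peg 0: [1]
Peg 1: []
Peg 2: [2]
Peg 3: [3]

After move 6 (2->3):
Peg 0: [1]
Peg 1: []
Peg 2: []
Peg 3: [3, 2]

After move 7 (0->1):
Peg 0: []
Peg 1: [1]
Peg 2: []
Peg 3: [3, 2]

After move 8 (3->0):
Peg 0: [2]
Peg 1: [1]
Peg 2: []
Peg 3: [3]

After move 9 (1->3):
Peg 0: [2]
Peg 1: []
Peg 2: []
Peg 3: [3, 1]

Answer: Peg 0: [2]
Peg 1: []
Peg 2: []
Peg 3: [3, 1]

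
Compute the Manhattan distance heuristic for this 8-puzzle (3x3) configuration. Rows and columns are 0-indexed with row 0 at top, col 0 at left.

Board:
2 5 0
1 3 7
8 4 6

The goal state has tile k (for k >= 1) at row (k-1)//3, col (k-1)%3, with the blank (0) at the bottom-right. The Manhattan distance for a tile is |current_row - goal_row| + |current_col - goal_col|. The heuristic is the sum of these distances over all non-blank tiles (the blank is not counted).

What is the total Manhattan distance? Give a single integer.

Answer: 12

Derivation:
Tile 2: (0,0)->(0,1) = 1
Tile 5: (0,1)->(1,1) = 1
Tile 1: (1,0)->(0,0) = 1
Tile 3: (1,1)->(0,2) = 2
Tile 7: (1,2)->(2,0) = 3
Tile 8: (2,0)->(2,1) = 1
Tile 4: (2,1)->(1,0) = 2
Tile 6: (2,2)->(1,2) = 1
Sum: 1 + 1 + 1 + 2 + 3 + 1 + 2 + 1 = 12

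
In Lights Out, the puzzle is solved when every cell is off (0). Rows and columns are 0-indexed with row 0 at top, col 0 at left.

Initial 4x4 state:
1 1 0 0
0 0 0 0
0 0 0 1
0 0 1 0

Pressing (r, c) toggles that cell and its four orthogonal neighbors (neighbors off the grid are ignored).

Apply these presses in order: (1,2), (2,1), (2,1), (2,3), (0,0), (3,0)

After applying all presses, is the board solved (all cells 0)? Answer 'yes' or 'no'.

Answer: no

Derivation:
After press 1 at (1,2):
1 1 1 0
0 1 1 1
0 0 1 1
0 0 1 0

After press 2 at (2,1):
1 1 1 0
0 0 1 1
1 1 0 1
0 1 1 0

After press 3 at (2,1):
1 1 1 0
0 1 1 1
0 0 1 1
0 0 1 0

After press 4 at (2,3):
1 1 1 0
0 1 1 0
0 0 0 0
0 0 1 1

After press 5 at (0,0):
0 0 1 0
1 1 1 0
0 0 0 0
0 0 1 1

After press 6 at (3,0):
0 0 1 0
1 1 1 0
1 0 0 0
1 1 1 1

Lights still on: 9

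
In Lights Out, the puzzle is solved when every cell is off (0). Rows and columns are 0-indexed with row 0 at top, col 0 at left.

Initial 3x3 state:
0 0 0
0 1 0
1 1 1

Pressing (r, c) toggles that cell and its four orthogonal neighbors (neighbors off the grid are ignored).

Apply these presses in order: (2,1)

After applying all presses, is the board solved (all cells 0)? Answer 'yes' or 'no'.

After press 1 at (2,1):
0 0 0
0 0 0
0 0 0

Lights still on: 0

Answer: yes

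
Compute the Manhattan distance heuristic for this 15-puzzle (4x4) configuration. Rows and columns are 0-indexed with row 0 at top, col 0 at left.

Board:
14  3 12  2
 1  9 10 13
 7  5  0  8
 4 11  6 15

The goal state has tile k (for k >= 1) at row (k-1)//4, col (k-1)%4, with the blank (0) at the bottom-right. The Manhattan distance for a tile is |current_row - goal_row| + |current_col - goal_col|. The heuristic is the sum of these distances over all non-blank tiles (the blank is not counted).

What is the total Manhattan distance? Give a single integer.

Tile 14: (0,0)->(3,1) = 4
Tile 3: (0,1)->(0,2) = 1
Tile 12: (0,2)->(2,3) = 3
Tile 2: (0,3)->(0,1) = 2
Tile 1: (1,0)->(0,0) = 1
Tile 9: (1,1)->(2,0) = 2
Tile 10: (1,2)->(2,1) = 2
Tile 13: (1,3)->(3,0) = 5
Tile 7: (2,0)->(1,2) = 3
Tile 5: (2,1)->(1,0) = 2
Tile 8: (2,3)->(1,3) = 1
Tile 4: (3,0)->(0,3) = 6
Tile 11: (3,1)->(2,2) = 2
Tile 6: (3,2)->(1,1) = 3
Tile 15: (3,3)->(3,2) = 1
Sum: 4 + 1 + 3 + 2 + 1 + 2 + 2 + 5 + 3 + 2 + 1 + 6 + 2 + 3 + 1 = 38

Answer: 38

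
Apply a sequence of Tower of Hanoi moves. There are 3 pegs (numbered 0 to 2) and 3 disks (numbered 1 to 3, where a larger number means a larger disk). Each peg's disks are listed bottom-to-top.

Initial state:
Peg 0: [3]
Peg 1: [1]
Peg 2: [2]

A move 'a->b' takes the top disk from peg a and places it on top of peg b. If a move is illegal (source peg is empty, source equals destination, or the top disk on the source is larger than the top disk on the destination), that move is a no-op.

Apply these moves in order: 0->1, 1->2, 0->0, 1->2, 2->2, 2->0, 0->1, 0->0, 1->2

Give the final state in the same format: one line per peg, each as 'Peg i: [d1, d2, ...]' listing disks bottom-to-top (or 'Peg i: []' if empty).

Answer: Peg 0: [3]
Peg 1: []
Peg 2: [2, 1]

Derivation:
After move 1 (0->1):
Peg 0: [3]
Peg 1: [1]
Peg 2: [2]

After move 2 (1->2):
Peg 0: [3]
Peg 1: []
Peg 2: [2, 1]

After move 3 (0->0):
Peg 0: [3]
Peg 1: []
Peg 2: [2, 1]

After move 4 (1->2):
Peg 0: [3]
Peg 1: []
Peg 2: [2, 1]

After move 5 (2->2):
Peg 0: [3]
Peg 1: []
Peg 2: [2, 1]

After move 6 (2->0):
Peg 0: [3, 1]
Peg 1: []
Peg 2: [2]

After move 7 (0->1):
Peg 0: [3]
Peg 1: [1]
Peg 2: [2]

After move 8 (0->0):
Peg 0: [3]
Peg 1: [1]
Peg 2: [2]

After move 9 (1->2):
Peg 0: [3]
Peg 1: []
Peg 2: [2, 1]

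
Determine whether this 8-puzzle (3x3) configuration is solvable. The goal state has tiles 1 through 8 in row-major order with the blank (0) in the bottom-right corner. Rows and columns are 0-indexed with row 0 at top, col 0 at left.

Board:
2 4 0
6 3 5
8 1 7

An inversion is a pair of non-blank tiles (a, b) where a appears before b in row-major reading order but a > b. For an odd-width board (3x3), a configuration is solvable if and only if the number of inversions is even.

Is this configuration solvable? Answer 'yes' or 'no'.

Answer: yes

Derivation:
Inversions (pairs i<j in row-major order where tile[i] > tile[j] > 0): 10
10 is even, so the puzzle is solvable.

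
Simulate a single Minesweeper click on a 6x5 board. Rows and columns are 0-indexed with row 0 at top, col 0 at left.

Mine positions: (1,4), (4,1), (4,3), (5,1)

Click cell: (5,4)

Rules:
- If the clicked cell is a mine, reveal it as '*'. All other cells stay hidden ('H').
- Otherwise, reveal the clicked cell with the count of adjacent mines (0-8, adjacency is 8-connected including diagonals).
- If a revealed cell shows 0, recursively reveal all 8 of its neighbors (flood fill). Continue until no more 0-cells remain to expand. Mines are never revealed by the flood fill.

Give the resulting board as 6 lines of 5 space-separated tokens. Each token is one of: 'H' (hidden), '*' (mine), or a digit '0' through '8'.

H H H H H
H H H H H
H H H H H
H H H H H
H H H H H
H H H H 1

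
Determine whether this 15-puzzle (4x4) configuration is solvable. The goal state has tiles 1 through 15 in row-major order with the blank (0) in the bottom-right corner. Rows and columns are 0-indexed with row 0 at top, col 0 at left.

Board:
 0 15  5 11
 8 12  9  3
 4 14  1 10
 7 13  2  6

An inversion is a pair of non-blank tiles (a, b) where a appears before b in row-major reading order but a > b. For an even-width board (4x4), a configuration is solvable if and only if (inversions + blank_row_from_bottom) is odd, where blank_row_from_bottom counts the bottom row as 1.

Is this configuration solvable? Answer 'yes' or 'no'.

Answer: no

Derivation:
Inversions: 64
Blank is in row 0 (0-indexed from top), which is row 4 counting from the bottom (bottom = 1).
64 + 4 = 68, which is even, so the puzzle is not solvable.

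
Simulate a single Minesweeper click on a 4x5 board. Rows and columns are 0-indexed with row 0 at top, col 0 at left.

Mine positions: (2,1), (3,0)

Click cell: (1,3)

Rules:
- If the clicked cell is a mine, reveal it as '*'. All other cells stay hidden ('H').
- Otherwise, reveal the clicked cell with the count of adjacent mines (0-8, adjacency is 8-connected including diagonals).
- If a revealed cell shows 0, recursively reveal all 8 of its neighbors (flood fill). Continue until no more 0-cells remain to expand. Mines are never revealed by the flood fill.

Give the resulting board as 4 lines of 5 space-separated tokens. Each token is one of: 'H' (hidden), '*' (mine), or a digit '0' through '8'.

0 0 0 0 0
1 1 1 0 0
H H 1 0 0
H H 1 0 0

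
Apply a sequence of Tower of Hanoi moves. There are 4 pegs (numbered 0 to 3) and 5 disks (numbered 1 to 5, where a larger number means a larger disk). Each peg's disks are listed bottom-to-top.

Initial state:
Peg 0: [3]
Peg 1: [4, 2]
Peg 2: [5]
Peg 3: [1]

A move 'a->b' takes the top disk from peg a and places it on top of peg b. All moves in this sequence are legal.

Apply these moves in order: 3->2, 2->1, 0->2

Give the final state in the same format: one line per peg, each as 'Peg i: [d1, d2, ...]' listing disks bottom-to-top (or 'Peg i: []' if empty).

Answer: Peg 0: []
Peg 1: [4, 2, 1]
Peg 2: [5, 3]
Peg 3: []

Derivation:
After move 1 (3->2):
Peg 0: [3]
Peg 1: [4, 2]
Peg 2: [5, 1]
Peg 3: []

After move 2 (2->1):
Peg 0: [3]
Peg 1: [4, 2, 1]
Peg 2: [5]
Peg 3: []

After move 3 (0->2):
Peg 0: []
Peg 1: [4, 2, 1]
Peg 2: [5, 3]
Peg 3: []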